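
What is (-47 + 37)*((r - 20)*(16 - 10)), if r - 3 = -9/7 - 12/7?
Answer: 1200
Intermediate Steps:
r = 0 (r = 3 + (-9/7 - 12/7) = 3 - 3 = 0)
(-47 + 37)*((r - 20)*(16 - 10)) = (-47 + 37)*((0 - 20)*(16 - 10)) = -(-200)*6 = -10*(-120) = 1200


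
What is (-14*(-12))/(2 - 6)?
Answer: -42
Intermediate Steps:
(-14*(-12))/(2 - 6) = 168/(-4) = -¼*168 = -42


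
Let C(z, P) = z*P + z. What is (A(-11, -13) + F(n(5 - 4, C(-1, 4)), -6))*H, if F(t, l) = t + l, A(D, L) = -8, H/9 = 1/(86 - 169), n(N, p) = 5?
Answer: 81/83 ≈ 0.97590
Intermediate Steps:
C(z, P) = z + P*z (C(z, P) = P*z + z = z + P*z)
H = -9/83 (H = 9/(86 - 169) = 9/(-83) = 9*(-1/83) = -9/83 ≈ -0.10843)
F(t, l) = l + t
(A(-11, -13) + F(n(5 - 4, C(-1, 4)), -6))*H = (-8 + (-6 + 5))*(-9/83) = (-8 - 1)*(-9/83) = -9*(-9/83) = 81/83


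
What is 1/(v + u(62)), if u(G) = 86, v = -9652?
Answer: -1/9566 ≈ -0.00010454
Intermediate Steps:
1/(v + u(62)) = 1/(-9652 + 86) = 1/(-9566) = -1/9566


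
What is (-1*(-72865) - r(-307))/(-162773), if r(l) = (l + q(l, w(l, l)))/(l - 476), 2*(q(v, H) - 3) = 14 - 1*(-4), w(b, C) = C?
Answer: -57053000/127451259 ≈ -0.44765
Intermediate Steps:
q(v, H) = 12 (q(v, H) = 3 + (14 - 1*(-4))/2 = 3 + (14 + 4)/2 = 3 + (½)*18 = 3 + 9 = 12)
r(l) = (12 + l)/(-476 + l) (r(l) = (l + 12)/(l - 476) = (12 + l)/(-476 + l))
(-1*(-72865) - r(-307))/(-162773) = (-1*(-72865) - (12 - 307)/(-476 - 307))/(-162773) = (72865 - (-295)/(-783))*(-1/162773) = (72865 - (-1)*(-295)/783)*(-1/162773) = (72865 - 1*295/783)*(-1/162773) = (72865 - 295/783)*(-1/162773) = (57053000/783)*(-1/162773) = -57053000/127451259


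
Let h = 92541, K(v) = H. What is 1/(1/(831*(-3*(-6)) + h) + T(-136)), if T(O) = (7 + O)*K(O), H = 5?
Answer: -107499/69336854 ≈ -0.0015504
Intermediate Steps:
K(v) = 5
T(O) = 35 + 5*O (T(O) = (7 + O)*5 = 35 + 5*O)
1/(1/(831*(-3*(-6)) + h) + T(-136)) = 1/(1/(831*(-3*(-6)) + 92541) + (35 + 5*(-136))) = 1/(1/(831*18 + 92541) + (35 - 680)) = 1/(1/(14958 + 92541) - 645) = 1/(1/107499 - 645) = 1/(-69336854/107499) = -107499/69336854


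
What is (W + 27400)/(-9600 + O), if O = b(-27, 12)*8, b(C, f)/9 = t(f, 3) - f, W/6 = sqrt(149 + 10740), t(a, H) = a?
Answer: -137/48 - sqrt(10889)/1600 ≈ -2.9194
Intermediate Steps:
W = 6*sqrt(10889) (W = 6*sqrt(149 + 10740) = 6*sqrt(10889) ≈ 626.10)
b(C, f) = 0 (b(C, f) = 9*(f - f) = 9*0 = 0)
O = 0 (O = 0*8 = 0)
(W + 27400)/(-9600 + O) = (6*sqrt(10889) + 27400)/(-9600 + 0) = (27400 + 6*sqrt(10889))/(-9600) = (27400 + 6*sqrt(10889))*(-1/9600) = -137/48 - sqrt(10889)/1600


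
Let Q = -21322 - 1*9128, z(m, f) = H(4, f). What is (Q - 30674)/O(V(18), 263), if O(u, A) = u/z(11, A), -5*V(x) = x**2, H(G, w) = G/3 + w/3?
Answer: 6800045/81 ≈ 83951.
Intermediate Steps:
H(G, w) = G/3 + w/3 (H(G, w) = G*(1/3) + w*(1/3) = G/3 + w/3)
z(m, f) = 4/3 + f/3 (z(m, f) = (1/3)*4 + f/3 = 4/3 + f/3)
Q = -30450 (Q = -21322 - 9128 = -30450)
V(x) = -x**2/5
O(u, A) = u/(4/3 + A/3)
(Q - 30674)/O(V(18), 263) = (-30450 - 30674)/((3*(-1/5*18**2)/(4 + 263))) = -61124/(3*(-1/5*324)/267) = -61124/(3*(-324/5)*(1/267)) = -61124/(-324/445) = -61124*(-445/324) = 6800045/81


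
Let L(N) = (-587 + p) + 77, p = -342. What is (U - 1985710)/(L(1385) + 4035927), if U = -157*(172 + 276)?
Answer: -2056046/4035075 ≈ -0.50954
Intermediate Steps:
L(N) = -852 (L(N) = (-587 - 342) + 77 = -929 + 77 = -852)
U = -70336 (U = -157*448 = -70336)
(U - 1985710)/(L(1385) + 4035927) = (-70336 - 1985710)/(-852 + 4035927) = -2056046/4035075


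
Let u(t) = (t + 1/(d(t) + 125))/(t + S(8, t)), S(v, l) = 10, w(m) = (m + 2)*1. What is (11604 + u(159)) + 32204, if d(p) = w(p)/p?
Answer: 148340753755/3386084 ≈ 43809.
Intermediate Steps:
w(m) = 2 + m (w(m) = (2 + m)*1 = 2 + m)
d(p) = (2 + p)/p
u(t) = (t + 1/(125 + (2 + t)/t))/(10 + t) (u(t) = (t + 1/((2 + t)/t + 125))/(t + 10) = (t + 1/(125 + (2 + t)/t))/(10 + t))
(11604 + u(159)) + 32204 = (11604 + (3/2)*159*(1 + 42*159)/(10 + 63*159² + 631*159)) + 32204 = (11604 + (3/2)*159*(1 + 6678)/(10 + 63*25281 + 100329)) + 32204 = (11604 + (3/2)*159*6679/(10 + 1592703 + 100329)) + 32204 = (11604 + (3/2)*159*6679/1693042) + 32204 = (11604 + (3/2)*159*(1/1693042)*6679) + 32204 = (11604 + 3185883/3386084) + 32204 = 39295304619/3386084 + 32204 = 148340753755/3386084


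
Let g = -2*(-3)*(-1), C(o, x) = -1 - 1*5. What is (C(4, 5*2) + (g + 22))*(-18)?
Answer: -180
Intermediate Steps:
C(o, x) = -6 (C(o, x) = -1 - 5 = -6)
g = -6 (g = 6*(-1) = -6)
(C(4, 5*2) + (g + 22))*(-18) = (-6 + (-6 + 22))*(-18) = (-6 + 16)*(-18) = 10*(-18) = -180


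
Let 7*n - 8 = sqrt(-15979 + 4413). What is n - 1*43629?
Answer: -305395/7 + I*sqrt(11566)/7 ≈ -43628.0 + 15.364*I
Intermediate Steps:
n = 8/7 + I*sqrt(11566)/7 (n = 8/7 + sqrt(-15979 + 4413)/7 = 8/7 + sqrt(-11566)/7 = 8/7 + (I*sqrt(11566))/7 = 8/7 + I*sqrt(11566)/7 ≈ 1.1429 + 15.364*I)
n - 1*43629 = (8/7 + I*sqrt(11566)/7) - 1*43629 = (8/7 + I*sqrt(11566)/7) - 43629 = -305395/7 + I*sqrt(11566)/7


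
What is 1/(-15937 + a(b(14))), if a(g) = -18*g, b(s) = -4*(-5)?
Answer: -1/16297 ≈ -6.1361e-5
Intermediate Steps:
b(s) = 20
1/(-15937 + a(b(14))) = 1/(-15937 - 18*20) = 1/(-15937 - 360) = 1/(-16297) = -1/16297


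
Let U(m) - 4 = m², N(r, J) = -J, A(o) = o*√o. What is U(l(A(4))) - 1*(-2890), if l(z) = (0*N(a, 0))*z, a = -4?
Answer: 2894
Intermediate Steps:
A(o) = o^(3/2)
l(z) = 0 (l(z) = (0*(-1*0))*z = (0*0)*z = 0*z = 0)
U(m) = 4 + m²
U(l(A(4))) - 1*(-2890) = (4 + 0²) - 1*(-2890) = (4 + 0) + 2890 = 4 + 2890 = 2894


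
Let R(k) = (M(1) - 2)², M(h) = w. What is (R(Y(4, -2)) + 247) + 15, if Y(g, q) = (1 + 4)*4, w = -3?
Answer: 287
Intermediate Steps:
M(h) = -3
Y(g, q) = 20 (Y(g, q) = 5*4 = 20)
R(k) = 25 (R(k) = (-3 - 2)² = (-5)² = 25)
(R(Y(4, -2)) + 247) + 15 = (25 + 247) + 15 = 272 + 15 = 287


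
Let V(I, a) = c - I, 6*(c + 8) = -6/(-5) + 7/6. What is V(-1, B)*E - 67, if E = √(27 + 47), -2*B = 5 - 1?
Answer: -67 - 1189*√74/180 ≈ -123.82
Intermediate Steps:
c = -1369/180 (c = -8 + (-6/(-5) + 7/6)/6 = -8 + (-6*(-⅕) + 7*(⅙))/6 = -8 + (6/5 + 7/6)/6 = -8 + (⅙)*(71/30) = -8 + 71/180 = -1369/180 ≈ -7.6056)
B = -2 (B = -(5 - 1)/2 = -½*4 = -2)
E = √74 ≈ 8.6023
V(I, a) = -1369/180 - I
V(-1, B)*E - 67 = (-1369/180 - 1*(-1))*√74 - 67 = (-1369/180 + 1)*√74 - 67 = -1189*√74/180 - 67 = -67 - 1189*√74/180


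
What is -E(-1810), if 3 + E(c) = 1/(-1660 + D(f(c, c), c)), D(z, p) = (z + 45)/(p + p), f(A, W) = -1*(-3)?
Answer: 4507841/1502312 ≈ 3.0006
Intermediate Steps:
f(A, W) = 3
D(z, p) = (45 + z)/(2*p) (D(z, p) = (45 + z)/((2*p)) = (45 + z)*(1/(2*p)) = (45 + z)/(2*p))
E(c) = -3 + 1/(-1660 + 24/c) (E(c) = -3 + 1/(-1660 + (45 + 3)/(2*c)) = -3 + 1/(-1660 + (½)*48/c) = -3 + 1/(-1660 + 24/c))
-E(-1810) = -(72 - 4981*(-1810))/(4*(-6 + 415*(-1810))) = -(72 + 9015610)/(4*(-6 - 751150)) = -9015682/(4*(-751156)) = -(-1)*9015682/(4*751156) = -1*(-4507841/1502312) = 4507841/1502312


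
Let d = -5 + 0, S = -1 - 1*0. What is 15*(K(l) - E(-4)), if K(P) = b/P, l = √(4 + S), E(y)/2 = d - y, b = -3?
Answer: 30 - 15*√3 ≈ 4.0192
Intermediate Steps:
S = -1 (S = -1 + 0 = -1)
d = -5
E(y) = -10 - 2*y (E(y) = 2*(-5 - y) = -10 - 2*y)
l = √3 (l = √(4 - 1) = √3 ≈ 1.7320)
K(P) = -3/P
15*(K(l) - E(-4)) = 15*(-3*√3/3 - (-10 - 2*(-4))) = 15*(-√3 - (-10 + 8)) = 15*(-√3 - 1*(-2)) = 15*(-√3 + 2) = 15*(2 - √3) = 30 - 15*√3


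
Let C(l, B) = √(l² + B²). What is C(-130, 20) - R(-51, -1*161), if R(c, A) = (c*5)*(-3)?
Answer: -765 + 10*√173 ≈ -633.47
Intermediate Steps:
R(c, A) = -15*c (R(c, A) = (5*c)*(-3) = -15*c)
C(l, B) = √(B² + l²)
C(-130, 20) - R(-51, -1*161) = √(20² + (-130)²) - (-15)*(-51) = √(400 + 16900) - 1*765 = √17300 - 765 = 10*√173 - 765 = -765 + 10*√173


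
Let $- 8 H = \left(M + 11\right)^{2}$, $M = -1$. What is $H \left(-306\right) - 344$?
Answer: $3481$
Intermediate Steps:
$H = - \frac{25}{2}$ ($H = - \frac{\left(-1 + 11\right)^{2}}{8} = - \frac{10^{2}}{8} = \left(- \frac{1}{8}\right) 100 = - \frac{25}{2} \approx -12.5$)
$H \left(-306\right) - 344 = \left(- \frac{25}{2}\right) \left(-306\right) - 344 = 3825 - 344 = 3481$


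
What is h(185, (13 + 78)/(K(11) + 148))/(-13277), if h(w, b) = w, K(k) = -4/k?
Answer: -185/13277 ≈ -0.013934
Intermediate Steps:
h(185, (13 + 78)/(K(11) + 148))/(-13277) = 185/(-13277) = 185*(-1/13277) = -185/13277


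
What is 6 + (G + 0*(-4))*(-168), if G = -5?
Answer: 846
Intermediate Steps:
6 + (G + 0*(-4))*(-168) = 6 + (-5 + 0*(-4))*(-168) = 6 + (-5 + 0)*(-168) = 6 - 5*(-168) = 6 + 840 = 846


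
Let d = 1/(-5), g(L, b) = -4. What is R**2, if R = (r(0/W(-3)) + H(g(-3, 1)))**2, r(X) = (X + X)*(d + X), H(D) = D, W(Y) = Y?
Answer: 256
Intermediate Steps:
d = -1/5 ≈ -0.20000
r(X) = 2*X*(-1/5 + X) (r(X) = (X + X)*(-1/5 + X) = (2*X)*(-1/5 + X) = 2*X*(-1/5 + X))
R = 16 (R = (2*(0/(-3))*(-1 + 5*(0/(-3)))/5 - 4)**2 = (2*(0*(-1/3))*(-1 + 5*(0*(-1/3)))/5 - 4)**2 = ((2/5)*0*(-1 + 5*0) - 4)**2 = ((2/5)*0*(-1 + 0) - 4)**2 = ((2/5)*0*(-1) - 4)**2 = (0 - 4)**2 = (-4)**2 = 16)
R**2 = 16**2 = 256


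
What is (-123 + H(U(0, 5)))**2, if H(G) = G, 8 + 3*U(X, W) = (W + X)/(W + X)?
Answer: 141376/9 ≈ 15708.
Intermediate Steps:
U(X, W) = -7/3 (U(X, W) = -8/3 + ((W + X)/(W + X))/3 = -8/3 + (1/3)*1 = -8/3 + 1/3 = -7/3)
(-123 + H(U(0, 5)))**2 = (-123 - 7/3)**2 = (-376/3)**2 = 141376/9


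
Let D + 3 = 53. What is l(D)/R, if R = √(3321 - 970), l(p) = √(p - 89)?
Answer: I*√91689/2351 ≈ 0.1288*I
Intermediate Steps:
D = 50 (D = -3 + 53 = 50)
l(p) = √(-89 + p)
R = √2351 ≈ 48.487
l(D)/R = √(-89 + 50)/(√2351) = √(-39)*(√2351/2351) = (I*√39)*(√2351/2351) = I*√91689/2351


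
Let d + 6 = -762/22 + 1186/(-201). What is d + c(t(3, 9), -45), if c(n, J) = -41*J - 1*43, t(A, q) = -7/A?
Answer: 3881329/2211 ≈ 1755.5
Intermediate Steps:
d = -102893/2211 (d = -6 + (-762/22 + 1186/(-201)) = -6 + (-762*1/22 + 1186*(-1/201)) = -6 + (-381/11 - 1186/201) = -6 - 89627/2211 = -102893/2211 ≈ -46.537)
c(n, J) = -43 - 41*J (c(n, J) = -41*J - 43 = -43 - 41*J)
d + c(t(3, 9), -45) = -102893/2211 + (-43 - 41*(-45)) = -102893/2211 + (-43 + 1845) = -102893/2211 + 1802 = 3881329/2211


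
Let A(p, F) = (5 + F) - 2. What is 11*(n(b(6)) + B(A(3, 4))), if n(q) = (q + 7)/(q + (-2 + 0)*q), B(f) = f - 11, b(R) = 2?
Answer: -187/2 ≈ -93.500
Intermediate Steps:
A(p, F) = 3 + F
B(f) = -11 + f
n(q) = -(7 + q)/q (n(q) = (7 + q)/(q - 2*q) = (7 + q)/((-q)) = (7 + q)*(-1/q) = -(7 + q)/q)
11*(n(b(6)) + B(A(3, 4))) = 11*((-7 - 1*2)/2 + (-11 + (3 + 4))) = 11*((-7 - 2)/2 + (-11 + 7)) = 11*((½)*(-9) - 4) = 11*(-9/2 - 4) = 11*(-17/2) = -187/2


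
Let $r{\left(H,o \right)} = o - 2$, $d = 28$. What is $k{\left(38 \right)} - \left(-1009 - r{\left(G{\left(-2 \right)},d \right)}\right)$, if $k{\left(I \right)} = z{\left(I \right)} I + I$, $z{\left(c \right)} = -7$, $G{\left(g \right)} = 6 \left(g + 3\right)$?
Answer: $807$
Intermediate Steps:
$G{\left(g \right)} = 18 + 6 g$ ($G{\left(g \right)} = 6 \left(3 + g\right) = 18 + 6 g$)
$r{\left(H,o \right)} = -2 + o$
$k{\left(I \right)} = - 6 I$ ($k{\left(I \right)} = - 7 I + I = - 6 I$)
$k{\left(38 \right)} - \left(-1009 - r{\left(G{\left(-2 \right)},d \right)}\right) = \left(-6\right) 38 - \left(-1009 - \left(-2 + 28\right)\right) = -228 - \left(-1009 - 26\right) = -228 - -1035 = -228 + 1035 = 807$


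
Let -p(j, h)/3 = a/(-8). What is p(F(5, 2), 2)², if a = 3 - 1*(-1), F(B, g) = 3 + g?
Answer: 9/4 ≈ 2.2500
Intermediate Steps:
a = 4 (a = 3 + 1 = 4)
p(j, h) = 3/2 (p(j, h) = -12/(-8) = -12*(-1)/8 = -3*(-½) = 3/2)
p(F(5, 2), 2)² = (3/2)² = 9/4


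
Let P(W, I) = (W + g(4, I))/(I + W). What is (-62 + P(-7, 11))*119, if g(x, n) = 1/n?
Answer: -83419/11 ≈ -7583.5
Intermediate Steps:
P(W, I) = (W + 1/I)/(I + W)
(-62 + P(-7, 11))*119 = (-62 + (1 + 11*(-7))/(11*(11 - 7)))*119 = (-62 + (1/11)*(1 - 77)/4)*119 = (-62 + (1/11)*(¼)*(-76))*119 = (-62 - 19/11)*119 = -701/11*119 = -83419/11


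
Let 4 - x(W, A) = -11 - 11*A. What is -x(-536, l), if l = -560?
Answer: 6145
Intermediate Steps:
x(W, A) = 15 + 11*A (x(W, A) = 4 - (-11 - 11*A) = 4 + (11 + 11*A) = 15 + 11*A)
-x(-536, l) = -(15 + 11*(-560)) = -(15 - 6160) = -1*(-6145) = 6145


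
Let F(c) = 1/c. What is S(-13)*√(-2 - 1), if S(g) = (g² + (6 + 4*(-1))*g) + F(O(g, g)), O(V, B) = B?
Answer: 1858*I*√3/13 ≈ 247.55*I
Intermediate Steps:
S(g) = 1/g + g² + 2*g (S(g) = (g² + (6 + 4*(-1))*g) + 1/g = (g² + (6 - 4)*g) + 1/g = (g² + 2*g) + 1/g = 1/g + g² + 2*g)
S(-13)*√(-2 - 1) = ((1 + (-13)²*(2 - 13))/(-13))*√(-2 - 1) = (-(1 + 169*(-11))/13)*√(-3) = (-(1 - 1859)/13)*(I*√3) = (-1/13*(-1858))*(I*√3) = 1858*(I*√3)/13 = 1858*I*√3/13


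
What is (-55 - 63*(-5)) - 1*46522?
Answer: -46262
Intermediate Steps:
(-55 - 63*(-5)) - 1*46522 = (-55 + 315) - 46522 = 260 - 46522 = -46262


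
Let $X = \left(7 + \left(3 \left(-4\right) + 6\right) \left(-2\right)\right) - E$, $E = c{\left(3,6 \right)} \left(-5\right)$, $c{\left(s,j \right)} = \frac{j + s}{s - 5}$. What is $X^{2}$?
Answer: $\frac{49}{4} \approx 12.25$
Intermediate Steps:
$c{\left(s,j \right)} = \frac{j + s}{-5 + s}$
$E = \frac{45}{2}$ ($E = \frac{6 + 3}{-5 + 3} \left(-5\right) = \frac{1}{-2} \cdot 9 \left(-5\right) = \left(- \frac{1}{2}\right) 9 \left(-5\right) = \left(- \frac{9}{2}\right) \left(-5\right) = \frac{45}{2} \approx 22.5$)
$X = - \frac{7}{2}$ ($X = \left(7 + \left(3 \left(-4\right) + 6\right) \left(-2\right)\right) - \frac{45}{2} = \left(7 + \left(-12 + 6\right) \left(-2\right)\right) - \frac{45}{2} = \left(7 - -12\right) - \frac{45}{2} = \left(7 + 12\right) - \frac{45}{2} = 19 - \frac{45}{2} = - \frac{7}{2} \approx -3.5$)
$X^{2} = \left(- \frac{7}{2}\right)^{2} = \frac{49}{4}$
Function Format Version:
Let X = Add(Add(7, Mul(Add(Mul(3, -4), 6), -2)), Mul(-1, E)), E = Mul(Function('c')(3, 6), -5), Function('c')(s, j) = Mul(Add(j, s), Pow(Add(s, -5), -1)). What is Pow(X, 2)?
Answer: Rational(49, 4) ≈ 12.250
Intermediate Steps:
Function('c')(s, j) = Mul(Pow(Add(-5, s), -1), Add(j, s)) (Function('c')(s, j) = Mul(Add(j, s), Pow(Add(-5, s), -1)) = Mul(Pow(Add(-5, s), -1), Add(j, s)))
E = Rational(45, 2) (E = Mul(Mul(Pow(Add(-5, 3), -1), Add(6, 3)), -5) = Mul(Mul(Pow(-2, -1), 9), -5) = Mul(Mul(Rational(-1, 2), 9), -5) = Mul(Rational(-9, 2), -5) = Rational(45, 2) ≈ 22.500)
X = Rational(-7, 2) (X = Add(Add(7, Mul(Add(Mul(3, -4), 6), -2)), Mul(-1, Rational(45, 2))) = Add(Add(7, Mul(Add(-12, 6), -2)), Rational(-45, 2)) = Add(Add(7, Mul(-6, -2)), Rational(-45, 2)) = Add(Add(7, 12), Rational(-45, 2)) = Add(19, Rational(-45, 2)) = Rational(-7, 2) ≈ -3.5000)
Pow(X, 2) = Pow(Rational(-7, 2), 2) = Rational(49, 4)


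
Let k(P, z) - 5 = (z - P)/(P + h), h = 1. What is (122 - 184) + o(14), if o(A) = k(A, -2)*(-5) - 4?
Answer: -257/3 ≈ -85.667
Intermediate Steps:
k(P, z) = 5 + (z - P)/(1 + P) (k(P, z) = 5 + (z - P)/(P + 1) = 5 + (z - P)/(1 + P))
o(A) = -4 - 5*(3 + 4*A)/(1 + A) (o(A) = ((5 - 2 + 4*A)/(1 + A))*(-5) - 4 = ((3 + 4*A)/(1 + A))*(-5) - 4 = -5*(3 + 4*A)/(1 + A) - 4 = -4 - 5*(3 + 4*A)/(1 + A))
(122 - 184) + o(14) = (122 - 184) + (-19 - 24*14)/(1 + 14) = -62 + (-19 - 336)/15 = -62 + (1/15)*(-355) = -62 - 71/3 = -257/3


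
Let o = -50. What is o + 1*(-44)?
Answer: -94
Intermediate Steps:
o + 1*(-44) = -50 + 1*(-44) = -50 - 44 = -94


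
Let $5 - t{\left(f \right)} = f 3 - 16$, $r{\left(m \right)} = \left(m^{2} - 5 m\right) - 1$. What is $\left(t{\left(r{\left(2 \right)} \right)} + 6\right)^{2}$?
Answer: $2304$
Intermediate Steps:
$r{\left(m \right)} = -1 + m^{2} - 5 m$
$t{\left(f \right)} = 21 - 3 f$ ($t{\left(f \right)} = 5 - \left(f 3 - 16\right) = 5 - \left(3 f - 16\right) = 5 - \left(-16 + 3 f\right) = 21 - 3 f$)
$\left(t{\left(r{\left(2 \right)} \right)} + 6\right)^{2} = \left(\left(21 - 3 \left(-1 + 2^{2} - 10\right)\right) + 6\right)^{2} = \left(\left(21 - 3 \left(-1 + 4 - 10\right)\right) + 6\right)^{2} = \left(\left(21 - -21\right) + 6\right)^{2} = \left(\left(21 + 21\right) + 6\right)^{2} = \left(42 + 6\right)^{2} = 48^{2} = 2304$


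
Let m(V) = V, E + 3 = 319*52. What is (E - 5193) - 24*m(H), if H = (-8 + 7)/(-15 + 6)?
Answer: 34168/3 ≈ 11389.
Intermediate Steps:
E = 16585 (E = -3 + 319*52 = -3 + 16588 = 16585)
H = ⅑ (H = -1/(-9) = -1*(-⅑) = ⅑ ≈ 0.11111)
(E - 5193) - 24*m(H) = (16585 - 5193) - 24*⅑ = 11392 - 8/3 = 34168/3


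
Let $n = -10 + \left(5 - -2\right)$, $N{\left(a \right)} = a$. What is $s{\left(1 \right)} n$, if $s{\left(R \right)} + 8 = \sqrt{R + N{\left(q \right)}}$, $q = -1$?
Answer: $24$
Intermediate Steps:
$s{\left(R \right)} = -8 + \sqrt{-1 + R}$ ($s{\left(R \right)} = -8 + \sqrt{R - 1} = -8 + \sqrt{-1 + R}$)
$n = -3$ ($n = -10 + \left(5 + 2\right) = -10 + 7 = -3$)
$s{\left(1 \right)} n = \left(-8 + \sqrt{-1 + 1}\right) \left(-3\right) = \left(-8 + \sqrt{0}\right) \left(-3\right) = \left(-8 + 0\right) \left(-3\right) = \left(-8\right) \left(-3\right) = 24$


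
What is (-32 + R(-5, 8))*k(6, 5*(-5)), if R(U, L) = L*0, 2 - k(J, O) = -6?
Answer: -256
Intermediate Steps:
k(J, O) = 8 (k(J, O) = 2 - 1*(-6) = 2 + 6 = 8)
R(U, L) = 0
(-32 + R(-5, 8))*k(6, 5*(-5)) = (-32 + 0)*8 = -32*8 = -256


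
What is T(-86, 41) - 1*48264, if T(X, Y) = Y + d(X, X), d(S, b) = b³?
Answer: -684279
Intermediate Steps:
T(X, Y) = Y + X³
T(-86, 41) - 1*48264 = (41 + (-86)³) - 1*48264 = (41 - 636056) - 48264 = -636015 - 48264 = -684279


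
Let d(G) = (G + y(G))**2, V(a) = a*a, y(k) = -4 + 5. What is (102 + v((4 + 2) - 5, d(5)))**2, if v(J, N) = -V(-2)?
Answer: 9604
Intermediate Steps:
y(k) = 1
V(a) = a**2
d(G) = (1 + G)**2 (d(G) = (G + 1)**2 = (1 + G)**2)
v(J, N) = -4 (v(J, N) = -1*(-2)**2 = -1*4 = -4)
(102 + v((4 + 2) - 5, d(5)))**2 = (102 - 4)**2 = 98**2 = 9604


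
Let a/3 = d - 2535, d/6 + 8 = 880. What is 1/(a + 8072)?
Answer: 1/16163 ≈ 6.1870e-5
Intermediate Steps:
d = 5232 (d = -48 + 6*880 = -48 + 5280 = 5232)
a = 8091 (a = 3*(5232 - 2535) = 3*2697 = 8091)
1/(a + 8072) = 1/(8091 + 8072) = 1/16163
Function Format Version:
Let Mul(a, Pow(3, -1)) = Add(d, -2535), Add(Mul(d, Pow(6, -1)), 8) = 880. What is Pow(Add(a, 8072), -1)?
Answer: Rational(1, 16163) ≈ 6.1870e-5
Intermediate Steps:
d = 5232 (d = Add(-48, Mul(6, 880)) = Add(-48, 5280) = 5232)
a = 8091 (a = Mul(3, Add(5232, -2535)) = Mul(3, 2697) = 8091)
Pow(Add(a, 8072), -1) = Pow(Add(8091, 8072), -1) = Pow(16163, -1) = Rational(1, 16163)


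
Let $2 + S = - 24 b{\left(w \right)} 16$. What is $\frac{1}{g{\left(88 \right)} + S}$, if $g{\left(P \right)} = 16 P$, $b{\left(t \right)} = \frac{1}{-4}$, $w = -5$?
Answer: $\frac{1}{1502} \approx 0.00066578$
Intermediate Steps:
$b{\left(t \right)} = - \frac{1}{4}$
$S = 94$ ($S = -2 + \left(-24\right) \left(- \frac{1}{4}\right) 16 = -2 + 6 \cdot 16 = -2 + 96 = 94$)
$\frac{1}{g{\left(88 \right)} + S} = \frac{1}{16 \cdot 88 + 94} = \frac{1}{1408 + 94} = \frac{1}{1502}$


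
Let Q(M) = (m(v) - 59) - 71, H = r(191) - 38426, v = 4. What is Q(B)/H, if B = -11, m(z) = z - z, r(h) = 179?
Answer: 130/38247 ≈ 0.0033990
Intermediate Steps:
m(z) = 0
H = -38247 (H = 179 - 38426 = -38247)
Q(M) = -130 (Q(M) = (0 - 59) - 71 = -59 - 71 = -130)
Q(B)/H = -130/(-38247) = -130*(-1/38247) = 130/38247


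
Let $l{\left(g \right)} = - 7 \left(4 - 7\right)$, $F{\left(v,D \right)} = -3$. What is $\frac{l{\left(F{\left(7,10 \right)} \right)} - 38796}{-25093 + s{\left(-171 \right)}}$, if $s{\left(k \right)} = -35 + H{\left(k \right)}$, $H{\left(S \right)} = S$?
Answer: $\frac{12925}{8433} \approx 1.5327$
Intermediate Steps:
$l{\left(g \right)} = 21$ ($l{\left(g \right)} = \left(-7\right) \left(-3\right) = 21$)
$s{\left(k \right)} = -35 + k$
$\frac{l{\left(F{\left(7,10 \right)} \right)} - 38796}{-25093 + s{\left(-171 \right)}} = \frac{21 - 38796}{-25093 - 206} = - \frac{38775}{-25093 - 206} = - \frac{38775}{-25299} = \left(-38775\right) \left(- \frac{1}{25299}\right) = \frac{12925}{8433}$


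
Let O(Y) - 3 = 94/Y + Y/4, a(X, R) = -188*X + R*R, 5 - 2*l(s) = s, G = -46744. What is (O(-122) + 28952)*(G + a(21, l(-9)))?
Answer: -178703700885/122 ≈ -1.4648e+9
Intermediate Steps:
l(s) = 5/2 - s/2
a(X, R) = R**2 - 188*X (a(X, R) = -188*X + R**2 = R**2 - 188*X)
O(Y) = 3 + 94/Y + Y/4 (O(Y) = 3 + (94/Y + Y/4) = 3 + 94/Y + Y/4)
(O(-122) + 28952)*(G + a(21, l(-9))) = ((3 + 94/(-122) + (1/4)*(-122)) + 28952)*(-46744 + ((5/2 - 1/2*(-9))**2 - 188*21)) = ((3 + 94*(-1/122) - 61/2) + 28952)*(-46744 + ((5/2 + 9/2)**2 - 3948)) = ((3 - 47/61 - 61/2) + 28952)*(-46744 + (7**2 - 3948)) = (-3449/122 + 28952)*(-46744 + (49 - 3948)) = 3528695*(-46744 - 3899)/122 = (3528695/122)*(-50643) = -178703700885/122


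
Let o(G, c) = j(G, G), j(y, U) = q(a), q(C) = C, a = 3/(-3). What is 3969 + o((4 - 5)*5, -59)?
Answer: 3968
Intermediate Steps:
a = -1 (a = 3*(-1/3) = -1)
j(y, U) = -1
o(G, c) = -1
3969 + o((4 - 5)*5, -59) = 3969 - 1 = 3968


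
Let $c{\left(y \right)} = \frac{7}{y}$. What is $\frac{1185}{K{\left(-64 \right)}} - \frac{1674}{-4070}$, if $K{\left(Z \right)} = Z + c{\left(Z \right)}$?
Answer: $- \frac{1247109}{69005} \approx -18.073$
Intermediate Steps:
$K{\left(Z \right)} = Z + \frac{7}{Z}$
$\frac{1185}{K{\left(-64 \right)}} - \frac{1674}{-4070} = \frac{1185}{-64 + \frac{7}{-64}} - \frac{1674}{-4070} = \frac{1185}{-64 + 7 \left(- \frac{1}{64}\right)} - - \frac{837}{2035} = \frac{1185}{-64 - \frac{7}{64}} + \frac{837}{2035} = \frac{1185}{- \frac{4103}{64}} + \frac{837}{2035} = 1185 \left(- \frac{64}{4103}\right) + \frac{837}{2035} = - \frac{75840}{4103} + \frac{837}{2035} = - \frac{1247109}{69005}$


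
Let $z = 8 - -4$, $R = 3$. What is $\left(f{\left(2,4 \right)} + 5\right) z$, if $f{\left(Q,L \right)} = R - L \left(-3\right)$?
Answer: $240$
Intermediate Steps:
$z = 12$ ($z = 8 + 4 = 12$)
$f{\left(Q,L \right)} = 3 + 3 L$ ($f{\left(Q,L \right)} = 3 - L \left(-3\right) = 3 - - 3 L = 3 + 3 L$)
$\left(f{\left(2,4 \right)} + 5\right) z = \left(\left(3 + 3 \cdot 4\right) + 5\right) 12 = \left(\left(3 + 12\right) + 5\right) 12 = \left(15 + 5\right) 12 = 20 \cdot 12 = 240$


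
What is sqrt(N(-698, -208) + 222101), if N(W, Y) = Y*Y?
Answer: 3*sqrt(29485) ≈ 515.14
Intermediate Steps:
N(W, Y) = Y**2
sqrt(N(-698, -208) + 222101) = sqrt((-208)**2 + 222101) = sqrt(43264 + 222101) = sqrt(265365) = 3*sqrt(29485)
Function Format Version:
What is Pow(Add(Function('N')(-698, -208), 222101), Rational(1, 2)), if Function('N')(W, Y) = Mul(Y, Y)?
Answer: Mul(3, Pow(29485, Rational(1, 2))) ≈ 515.14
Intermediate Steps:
Function('N')(W, Y) = Pow(Y, 2)
Pow(Add(Function('N')(-698, -208), 222101), Rational(1, 2)) = Pow(Add(Pow(-208, 2), 222101), Rational(1, 2)) = Pow(Add(43264, 222101), Rational(1, 2)) = Pow(265365, Rational(1, 2)) = Mul(3, Pow(29485, Rational(1, 2)))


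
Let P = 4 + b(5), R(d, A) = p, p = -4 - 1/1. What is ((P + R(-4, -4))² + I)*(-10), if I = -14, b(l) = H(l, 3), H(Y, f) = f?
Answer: 100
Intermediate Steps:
p = -5 (p = -4 - 1*1 = -4 - 1 = -5)
b(l) = 3
R(d, A) = -5
P = 7 (P = 4 + 3 = 7)
((P + R(-4, -4))² + I)*(-10) = ((7 - 5)² - 14)*(-10) = (2² - 14)*(-10) = (4 - 14)*(-10) = -10*(-10) = 100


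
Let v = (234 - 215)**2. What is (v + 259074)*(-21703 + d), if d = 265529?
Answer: 63256998310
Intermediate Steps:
v = 361 (v = 19**2 = 361)
(v + 259074)*(-21703 + d) = (361 + 259074)*(-21703 + 265529) = 259435*243826 = 63256998310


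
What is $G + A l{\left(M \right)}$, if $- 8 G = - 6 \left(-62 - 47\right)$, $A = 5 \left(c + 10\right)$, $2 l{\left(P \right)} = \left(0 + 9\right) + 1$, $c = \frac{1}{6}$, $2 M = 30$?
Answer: $\frac{2069}{12} \approx 172.42$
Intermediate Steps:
$M = 15$ ($M = \frac{1}{2} \cdot 30 = 15$)
$c = \frac{1}{6} \approx 0.16667$
$l{\left(P \right)} = 5$ ($l{\left(P \right)} = \frac{\left(0 + 9\right) + 1}{2} = \frac{9 + 1}{2} = \frac{1}{2} \cdot 10 = 5$)
$A = \frac{305}{6}$ ($A = 5 \left(\frac{1}{6} + 10\right) = 5 \cdot \frac{61}{6} = \frac{305}{6} \approx 50.833$)
$G = - \frac{327}{4}$ ($G = - \frac{\left(-6\right) \left(-62 - 47\right)}{8} = - \frac{\left(-6\right) \left(-109\right)}{8} = \left(- \frac{1}{8}\right) 654 = - \frac{327}{4} \approx -81.75$)
$G + A l{\left(M \right)} = - \frac{327}{4} + \frac{305}{6} \cdot 5 = - \frac{327}{4} + \frac{1525}{6} = \frac{2069}{12}$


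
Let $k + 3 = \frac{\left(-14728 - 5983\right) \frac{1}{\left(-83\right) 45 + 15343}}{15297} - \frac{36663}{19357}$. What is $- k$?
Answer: $\frac{16822087647611}{3437175568632} \approx 4.8942$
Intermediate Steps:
$k = - \frac{16822087647611}{3437175568632}$ ($k = -3 - \left(\frac{36663}{19357} - \frac{\left(-14728 - 5983\right) \frac{1}{\left(-83\right) 45 + 15343}}{15297}\right) = -3 - \left(\frac{36663}{19357} - - \frac{20711}{-3735 + 15343} \cdot \frac{1}{15297}\right) = -3 - \left(\frac{36663}{19357} - - \frac{20711}{11608} \cdot \frac{1}{15297}\right) = -3 - \left(\frac{36663}{19357} - \left(-20711\right) \frac{1}{11608} \cdot \frac{1}{15297}\right) = -3 - \frac{6510560941715}{3437175568632} = - \frac{16822087647611}{3437175568632} \approx -4.8942$)
$- k = \left(-1\right) \left(- \frac{16822087647611}{3437175568632}\right) = \frac{16822087647611}{3437175568632}$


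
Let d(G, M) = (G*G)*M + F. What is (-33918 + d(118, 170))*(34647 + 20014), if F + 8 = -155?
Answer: 127524058339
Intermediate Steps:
F = -163 (F = -8 - 155 = -163)
d(G, M) = -163 + M*G² (d(G, M) = (G*G)*M - 163 = G²*M - 163 = M*G² - 163 = -163 + M*G²)
(-33918 + d(118, 170))*(34647 + 20014) = (-33918 + (-163 + 170*118²))*(34647 + 20014) = (-33918 + (-163 + 170*13924))*54661 = (-33918 + (-163 + 2367080))*54661 = (-33918 + 2366917)*54661 = 2332999*54661 = 127524058339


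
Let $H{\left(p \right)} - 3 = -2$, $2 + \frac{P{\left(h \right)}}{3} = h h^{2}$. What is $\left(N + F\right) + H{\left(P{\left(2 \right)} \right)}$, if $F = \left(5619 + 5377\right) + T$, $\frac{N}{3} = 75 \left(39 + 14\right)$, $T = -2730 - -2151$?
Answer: $22343$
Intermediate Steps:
$P{\left(h \right)} = -6 + 3 h^{3}$ ($P{\left(h \right)} = -6 + 3 h h^{2} = -6 + 3 h^{3}$)
$H{\left(p \right)} = 1$ ($H{\left(p \right)} = 3 - 2 = 1$)
$T = -579$ ($T = -2730 + 2151 = -579$)
$N = 11925$ ($N = 3 \cdot 75 \left(39 + 14\right) = 3 \cdot 75 \cdot 53 = 3 \cdot 3975 = 11925$)
$F = 10417$ ($F = \left(5619 + 5377\right) - 579 = 10996 - 579 = 10417$)
$\left(N + F\right) + H{\left(P{\left(2 \right)} \right)} = \left(11925 + 10417\right) + 1 = 22342 + 1 = 22343$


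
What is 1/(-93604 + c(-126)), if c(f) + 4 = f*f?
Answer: -1/77732 ≈ -1.2865e-5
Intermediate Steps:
c(f) = -4 + f² (c(f) = -4 + f*f = -4 + f²)
1/(-93604 + c(-126)) = 1/(-93604 + (-4 + (-126)²)) = 1/(-93604 + (-4 + 15876)) = 1/(-93604 + 15872) = 1/(-77732) = -1/77732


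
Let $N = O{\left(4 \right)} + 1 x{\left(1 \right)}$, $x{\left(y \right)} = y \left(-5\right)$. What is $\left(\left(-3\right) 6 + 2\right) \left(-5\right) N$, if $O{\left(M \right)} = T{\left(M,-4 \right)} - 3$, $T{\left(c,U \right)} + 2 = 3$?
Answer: $-560$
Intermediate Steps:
$T{\left(c,U \right)} = 1$ ($T{\left(c,U \right)} = -2 + 3 = 1$)
$O{\left(M \right)} = -2$ ($O{\left(M \right)} = 1 - 3 = -2$)
$x{\left(y \right)} = - 5 y$
$N = -7$ ($N = -2 + 1 \left(\left(-5\right) 1\right) = -2 + 1 \left(-5\right) = -2 - 5 = -7$)
$\left(\left(-3\right) 6 + 2\right) \left(-5\right) N = \left(\left(-3\right) 6 + 2\right) \left(-5\right) \left(-7\right) = \left(-18 + 2\right) \left(-5\right) \left(-7\right) = \left(-16\right) \left(-5\right) \left(-7\right) = 80 \left(-7\right) = -560$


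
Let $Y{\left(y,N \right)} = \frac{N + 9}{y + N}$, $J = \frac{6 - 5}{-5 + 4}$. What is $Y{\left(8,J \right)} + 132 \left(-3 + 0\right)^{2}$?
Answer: $\frac{8324}{7} \approx 1189.1$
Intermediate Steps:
$J = -1$ ($J = 1 \frac{1}{-1} = 1 \left(-1\right) = -1$)
$Y{\left(y,N \right)} = \frac{9 + N}{N + y}$
$Y{\left(8,J \right)} + 132 \left(-3 + 0\right)^{2} = \frac{9 - 1}{-1 + 8} + 132 \left(-3 + 0\right)^{2} = \frac{1}{7} \cdot 8 + 132 \left(-3\right)^{2} = \frac{1}{7} \cdot 8 + 132 \cdot 9 = \frac{8}{7} + 1188 = \frac{8324}{7}$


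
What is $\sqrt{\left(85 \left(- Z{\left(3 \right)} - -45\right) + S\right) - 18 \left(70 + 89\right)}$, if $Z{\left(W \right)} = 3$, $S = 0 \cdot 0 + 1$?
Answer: $\sqrt{709} \approx 26.627$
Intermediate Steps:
$S = 1$ ($S = 0 + 1 = 1$)
$\sqrt{\left(85 \left(- Z{\left(3 \right)} - -45\right) + S\right) - 18 \left(70 + 89\right)} = \sqrt{\left(85 \left(\left(-1\right) 3 - -45\right) + 1\right) - 18 \left(70 + 89\right)} = \sqrt{\left(85 \left(-3 + 45\right) + 1\right) - 2862} = \sqrt{\left(85 \cdot 42 + 1\right) - 2862} = \sqrt{\left(3570 + 1\right) - 2862} = \sqrt{3571 - 2862} = \sqrt{709}$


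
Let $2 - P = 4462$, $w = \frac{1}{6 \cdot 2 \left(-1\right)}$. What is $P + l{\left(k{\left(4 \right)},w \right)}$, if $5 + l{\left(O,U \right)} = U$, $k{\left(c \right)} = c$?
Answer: $- \frac{53581}{12} \approx -4465.1$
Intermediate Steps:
$w = - \frac{1}{12}$ ($w = \frac{1}{12 \left(-1\right)} = \frac{1}{-12} = - \frac{1}{12} \approx -0.083333$)
$l{\left(O,U \right)} = -5 + U$
$P = -4460$ ($P = 2 - 4462 = -4460$)
$P + l{\left(k{\left(4 \right)},w \right)} = -4460 - \frac{61}{12} = - \frac{53581}{12}$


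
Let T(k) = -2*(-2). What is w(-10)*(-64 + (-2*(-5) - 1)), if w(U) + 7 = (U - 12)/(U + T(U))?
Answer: 550/3 ≈ 183.33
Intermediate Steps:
T(k) = 4
w(U) = -7 + (-12 + U)/(4 + U) (w(U) = -7 + (U - 12)/(U + 4) = -7 + (-12 + U)/(4 + U))
w(-10)*(-64 + (-2*(-5) - 1)) = (2*(-20 - 3*(-10))/(4 - 10))*(-64 + (-2*(-5) - 1)) = (2*(-20 + 30)/(-6))*(-64 + (10 - 1)) = (2*(-1/6)*10)*(-64 + 9) = -10/3*(-55) = 550/3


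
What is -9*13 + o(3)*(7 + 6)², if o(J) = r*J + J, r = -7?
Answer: -3159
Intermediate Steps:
o(J) = -6*J (o(J) = -7*J + J = -6*J)
-9*13 + o(3)*(7 + 6)² = -9*13 + (-6*3)*(7 + 6)² = -117 - 18*13² = -117 - 18*169 = -117 - 3042 = -3159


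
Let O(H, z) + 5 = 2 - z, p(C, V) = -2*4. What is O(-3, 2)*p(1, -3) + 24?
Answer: 64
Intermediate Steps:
p(C, V) = -8
O(H, z) = -3 - z (O(H, z) = -5 + (2 - z) = -3 - z)
O(-3, 2)*p(1, -3) + 24 = (-3 - 1*2)*(-8) + 24 = (-3 - 2)*(-8) + 24 = -5*(-8) + 24 = 40 + 24 = 64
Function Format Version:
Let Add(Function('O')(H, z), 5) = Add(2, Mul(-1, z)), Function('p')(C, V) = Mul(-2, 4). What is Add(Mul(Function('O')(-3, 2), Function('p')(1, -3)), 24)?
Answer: 64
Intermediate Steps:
Function('p')(C, V) = -8
Function('O')(H, z) = Add(-3, Mul(-1, z)) (Function('O')(H, z) = Add(-5, Add(2, Mul(-1, z))) = Add(-3, Mul(-1, z)))
Add(Mul(Function('O')(-3, 2), Function('p')(1, -3)), 24) = Add(Mul(Add(-3, Mul(-1, 2)), -8), 24) = Add(Mul(Add(-3, -2), -8), 24) = Add(Mul(-5, -8), 24) = Add(40, 24) = 64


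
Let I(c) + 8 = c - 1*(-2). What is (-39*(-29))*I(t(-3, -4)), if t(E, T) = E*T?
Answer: 6786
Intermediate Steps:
I(c) = -6 + c (I(c) = -8 + (c - 1*(-2)) = -8 + (c + 2) = -8 + (2 + c) = -6 + c)
(-39*(-29))*I(t(-3, -4)) = (-39*(-29))*(-6 - 3*(-4)) = 1131*(-6 + 12) = 1131*6 = 6786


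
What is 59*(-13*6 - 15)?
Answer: -5487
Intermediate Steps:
59*(-13*6 - 15) = 59*(-78 - 15) = 59*(-93) = -5487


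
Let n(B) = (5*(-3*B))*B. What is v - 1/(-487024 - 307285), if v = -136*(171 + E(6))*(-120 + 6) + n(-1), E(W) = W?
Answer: 2179737197638/794309 ≈ 2.7442e+6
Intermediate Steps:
n(B) = -15*B² (n(B) = (-15*B)*B = -15*B²)
v = 2744193 (v = -136*(171 + 6)*(-120 + 6) - 15*(-1)² = -24072*(-114) - 15*1 = -136*(-20178) - 15 = 2744208 - 15 = 2744193)
v - 1/(-487024 - 307285) = 2744193 - 1/(-487024 - 307285) = 2744193 - 1/(-794309) = 2744193 - 1*(-1/794309) = 2744193 + 1/794309 = 2179737197638/794309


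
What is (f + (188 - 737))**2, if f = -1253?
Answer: 3247204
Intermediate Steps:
(f + (188 - 737))**2 = (-1253 + (188 - 737))**2 = (-1253 - 549)**2 = (-1802)**2 = 3247204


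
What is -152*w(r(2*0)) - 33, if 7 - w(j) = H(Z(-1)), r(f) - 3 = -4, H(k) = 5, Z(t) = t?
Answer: -337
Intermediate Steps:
r(f) = -1 (r(f) = 3 - 4 = -1)
w(j) = 2 (w(j) = 7 - 1*5 = 7 - 5 = 2)
-152*w(r(2*0)) - 33 = -152*2 - 33 = -304 - 33 = -337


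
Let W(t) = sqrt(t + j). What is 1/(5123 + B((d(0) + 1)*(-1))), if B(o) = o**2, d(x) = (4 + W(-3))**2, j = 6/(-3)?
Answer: -I/(-4947*I + 192*sqrt(5)) ≈ 0.00020063 - 1.7412e-5*I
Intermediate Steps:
j = -2 (j = 6*(-1/3) = -2)
W(t) = sqrt(-2 + t) (W(t) = sqrt(t - 2) = sqrt(-2 + t))
d(x) = (4 + I*sqrt(5))**2 (d(x) = (4 + sqrt(-2 - 3))**2 = (4 + sqrt(-5))**2 = (4 + I*sqrt(5))**2)
1/(5123 + B((d(0) + 1)*(-1))) = 1/(5123 + (((4 + I*sqrt(5))**2 + 1)*(-1))**2) = 1/(5123 + ((1 + (4 + I*sqrt(5))**2)*(-1))**2) = 1/(5123 + (-1 - (4 + I*sqrt(5))**2)**2)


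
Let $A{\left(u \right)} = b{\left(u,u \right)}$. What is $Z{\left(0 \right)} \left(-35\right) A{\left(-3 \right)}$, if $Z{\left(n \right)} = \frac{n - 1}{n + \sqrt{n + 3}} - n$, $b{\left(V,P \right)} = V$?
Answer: $- 35 \sqrt{3} \approx -60.622$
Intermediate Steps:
$A{\left(u \right)} = u$
$Z{\left(n \right)} = - n + \frac{-1 + n}{n + \sqrt{3 + n}}$ ($Z{\left(n \right)} = \frac{-1 + n}{n + \sqrt{3 + n}} - n = - n + \frac{-1 + n}{n + \sqrt{3 + n}}$)
$Z{\left(0 \right)} \left(-35\right) A{\left(-3 \right)} = \frac{-1 + 0 - 0^{2} - 0 \sqrt{3 + 0}}{0 + \sqrt{3 + 0}} \left(-35\right) \left(-3\right) = \frac{-1 + 0 - 0 - 0 \sqrt{3}}{0 + \sqrt{3}} \left(-35\right) \left(-3\right) = \frac{-1 + 0 + 0 + 0}{\sqrt{3}} \left(-35\right) \left(-3\right) = \frac{\sqrt{3}}{3} \left(-1\right) \left(-35\right) \left(-3\right) = - \frac{\sqrt{3}}{3} \left(-35\right) \left(-3\right) = \frac{35 \sqrt{3}}{3} \left(-3\right) = - 35 \sqrt{3}$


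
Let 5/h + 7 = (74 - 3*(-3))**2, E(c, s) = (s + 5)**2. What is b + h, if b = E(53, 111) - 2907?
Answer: 72598223/6882 ≈ 10549.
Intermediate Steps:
E(c, s) = (5 + s)**2
b = 10549 (b = (5 + 111)**2 - 2907 = 116**2 - 2907 = 13456 - 2907 = 10549)
h = 5/6882 (h = 5/(-7 + (74 - 3*(-3))**2) = 5/(-7 + (74 + 9)**2) = 5/(-7 + 83**2) = 5/(-7 + 6889) = 5/6882 ≈ 0.00072653)
b + h = 10549 + 5/6882 = 72598223/6882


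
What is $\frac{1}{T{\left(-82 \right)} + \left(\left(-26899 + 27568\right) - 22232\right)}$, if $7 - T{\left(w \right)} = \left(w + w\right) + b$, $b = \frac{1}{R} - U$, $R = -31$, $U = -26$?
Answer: $- \frac{31}{663957} \approx -4.669 \cdot 10^{-5}$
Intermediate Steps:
$b = \frac{805}{31}$ ($b = \frac{1}{-31} - -26 = - \frac{1}{31} + 26 = \frac{805}{31} \approx 25.968$)
$T{\left(w \right)} = - \frac{588}{31} - 2 w$ ($T{\left(w \right)} = 7 - \left(\left(w + w\right) + \frac{805}{31}\right) = 7 - \left(2 w + \frac{805}{31}\right) = 7 - \left(\frac{805}{31} + 2 w\right) = - \frac{588}{31} - 2 w$)
$\frac{1}{T{\left(-82 \right)} + \left(\left(-26899 + 27568\right) - 22232\right)} = \frac{1}{\left(- \frac{588}{31} - -164\right) + \left(\left(-26899 + 27568\right) - 22232\right)} = \frac{1}{\left(- \frac{588}{31} + 164\right) + \left(669 - 22232\right)} = \frac{1}{\frac{4496}{31} - 21563} = \frac{1}{- \frac{663957}{31}} = - \frac{31}{663957}$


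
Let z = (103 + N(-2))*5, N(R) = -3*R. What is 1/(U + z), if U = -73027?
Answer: -1/72482 ≈ -1.3797e-5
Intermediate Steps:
z = 545 (z = (103 - 3*(-2))*5 = (103 + 6)*5 = 109*5 = 545)
1/(U + z) = 1/(-73027 + 545) = 1/(-72482) = -1/72482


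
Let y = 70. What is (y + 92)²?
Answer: 26244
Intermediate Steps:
(y + 92)² = (70 + 92)² = 162² = 26244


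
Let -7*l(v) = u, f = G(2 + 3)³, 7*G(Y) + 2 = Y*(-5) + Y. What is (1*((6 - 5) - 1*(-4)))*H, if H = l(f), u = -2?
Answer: 10/7 ≈ 1.4286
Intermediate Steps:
G(Y) = -2/7 - 4*Y/7 (G(Y) = -2/7 + (Y*(-5) + Y)/7 = -2/7 + (-5*Y + Y)/7 = -2/7 + (-4*Y)/7 = -2/7 - 4*Y/7)
f = -10648/343 (f = (-2/7 - 4*(2 + 3)/7)³ = (-2/7 - 4/7*5)³ = (-2/7 - 20/7)³ = (-22/7)³ = -10648/343 ≈ -31.044)
l(v) = 2/7 (l(v) = -⅐*(-2) = 2/7)
H = 2/7 ≈ 0.28571
(1*((6 - 5) - 1*(-4)))*H = (1*((6 - 5) - 1*(-4)))*(2/7) = (1*(1 + 4))*(2/7) = (1*5)*(2/7) = 5*(2/7) = 10/7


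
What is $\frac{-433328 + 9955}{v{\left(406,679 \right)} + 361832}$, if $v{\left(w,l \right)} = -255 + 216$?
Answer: $- \frac{423373}{361793} \approx -1.1702$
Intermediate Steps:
$v{\left(w,l \right)} = -39$
$\frac{-433328 + 9955}{v{\left(406,679 \right)} + 361832} = \frac{-433328 + 9955}{-39 + 361832} = - \frac{423373}{361793}$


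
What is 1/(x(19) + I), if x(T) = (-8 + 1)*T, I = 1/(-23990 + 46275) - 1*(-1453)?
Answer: 22285/29416201 ≈ 0.00075758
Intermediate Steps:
I = 32380106/22285 (I = 1/22285 + 1453 = 32380106/22285 ≈ 1453.0)
x(T) = -7*T
1/(x(19) + I) = 1/(-7*19 + 32380106/22285) = 1/(-133 + 32380106/22285) = 1/(29416201/22285) = 22285/29416201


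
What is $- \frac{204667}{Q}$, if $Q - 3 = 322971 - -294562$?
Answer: $- \frac{204667}{617536} \approx -0.33143$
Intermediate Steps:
$Q = 617536$ ($Q = 3 + \left(322971 - -294562\right) = 3 + \left(322971 + 294562\right) = 3 + 617533 = 617536$)
$- \frac{204667}{Q} = - \frac{204667}{617536}$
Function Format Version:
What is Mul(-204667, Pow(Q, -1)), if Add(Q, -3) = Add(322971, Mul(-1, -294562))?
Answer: Rational(-204667, 617536) ≈ -0.33143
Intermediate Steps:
Q = 617536 (Q = Add(3, Add(322971, Mul(-1, -294562))) = Add(3, Add(322971, 294562)) = Add(3, 617533) = 617536)
Mul(-204667, Pow(Q, -1)) = Mul(-204667, Pow(617536, -1)) = Mul(-204667, Rational(1, 617536)) = Rational(-204667, 617536)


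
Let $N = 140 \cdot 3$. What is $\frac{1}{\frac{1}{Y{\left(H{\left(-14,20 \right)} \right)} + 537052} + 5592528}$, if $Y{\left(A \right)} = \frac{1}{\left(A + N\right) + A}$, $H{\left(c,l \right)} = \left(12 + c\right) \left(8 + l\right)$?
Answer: $\frac{165412017}{925071336609284} \approx 1.7881 \cdot 10^{-7}$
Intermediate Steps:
$N = 420$
$H{\left(c,l \right)} = \left(8 + l\right) \left(12 + c\right)$
$Y{\left(A \right)} = \frac{1}{420 + 2 A}$ ($Y{\left(A \right)} = \frac{1}{\left(A + 420\right) + A} = \frac{1}{\left(420 + A\right) + A} = \frac{1}{420 + 2 A}$)
$\frac{1}{\frac{1}{Y{\left(H{\left(-14,20 \right)} \right)} + 537052} + 5592528} = \frac{1}{\frac{1}{\frac{1}{2 \left(210 + \left(96 + 8 \left(-14\right) + 12 \cdot 20 - 280\right)\right)} + 537052} + 5592528} = \frac{1}{\frac{1}{\frac{1}{2 \left(210 + \left(96 - 112 + 240 - 280\right)\right)} + 537052} + 5592528} = \frac{1}{\frac{1}{\frac{1}{2 \left(210 - 56\right)} + 537052} + 5592528} = \frac{1}{\frac{1}{\frac{1}{2 \cdot 154} + 537052} + 5592528} = \frac{1}{\frac{1}{\frac{1}{2} \cdot \frac{1}{154} + 537052} + 5592528} = \frac{1}{\frac{1}{\frac{1}{308} + 537052} + 5592528} = \frac{1}{\frac{1}{\frac{165412017}{308}} + 5592528} = \frac{1}{\frac{308}{165412017} + 5592528} = \frac{1}{\frac{925071336609284}{165412017}} = \frac{165412017}{925071336609284}$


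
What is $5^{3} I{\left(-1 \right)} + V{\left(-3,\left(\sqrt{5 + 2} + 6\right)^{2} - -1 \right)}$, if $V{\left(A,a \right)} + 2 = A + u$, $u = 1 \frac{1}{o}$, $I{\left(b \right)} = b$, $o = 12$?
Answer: $- \frac{1559}{12} \approx -129.92$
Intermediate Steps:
$u = \frac{1}{12}$ ($u = 1 \cdot \frac{1}{12} = \frac{1}{12} \approx 0.083333$)
$V{\left(A,a \right)} = - \frac{23}{12} + A$ ($V{\left(A,a \right)} = -2 + \left(A + \frac{1}{12}\right) = -2 + \left(\frac{1}{12} + A\right) = - \frac{23}{12} + A$)
$5^{3} I{\left(-1 \right)} + V{\left(-3,\left(\sqrt{5 + 2} + 6\right)^{2} - -1 \right)} = 5^{3} \left(-1\right) - \frac{59}{12} = 125 \left(-1\right) - \frac{59}{12} = -125 - \frac{59}{12} = - \frac{1559}{12}$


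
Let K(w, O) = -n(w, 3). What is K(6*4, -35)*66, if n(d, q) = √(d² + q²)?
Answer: -198*√65 ≈ -1596.3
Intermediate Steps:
K(w, O) = -√(9 + w²) (K(w, O) = -√(w² + 3²) = -√(w² + 9) = -√(9 + w²))
K(6*4, -35)*66 = -√(9 + (6*4)²)*66 = -√(9 + 24²)*66 = -√(9 + 576)*66 = -√585*66 = -3*√65*66 = -198*√65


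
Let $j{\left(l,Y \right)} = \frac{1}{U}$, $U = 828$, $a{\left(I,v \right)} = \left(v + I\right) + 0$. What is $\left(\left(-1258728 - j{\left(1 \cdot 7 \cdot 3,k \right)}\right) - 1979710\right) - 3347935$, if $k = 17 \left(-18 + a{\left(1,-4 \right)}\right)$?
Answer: $- \frac{5453516845}{828} \approx -6.5864 \cdot 10^{6}$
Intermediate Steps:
$a{\left(I,v \right)} = I + v$ ($a{\left(I,v \right)} = \left(I + v\right) + 0 = I + v$)
$k = -357$ ($k = 17 \left(-18 + \left(1 - 4\right)\right) = 17 \left(-18 - 3\right) = 17 \left(-21\right) = -357$)
$j{\left(l,Y \right)} = \frac{1}{828}$
$\left(\left(-1258728 - j{\left(1 \cdot 7 \cdot 3,k \right)}\right) - 1979710\right) - 3347935 = \left(\left(-1258728 - \frac{1}{828}\right) - 1979710\right) - 3347935 = \left(- \frac{1042226785}{828} - 1979710\right) - 3347935 = - \frac{2681426665}{828} - 3347935 = - \frac{5453516845}{828}$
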